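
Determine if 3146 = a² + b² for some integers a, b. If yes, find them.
11² + 55² (a=11, b=55)

Factorization: 3146 = 2 × 11^2 × 13
By Fermat: n is sum of two squares iff every prime p ≡ 3 (mod 4) appears to even power.
All primes ≡ 3 (mod 4) appear to even power.
Search a = 0, 1, 2, … for 3146 - a² a perfect square: first hit at a = 11: 3146 - 121 = 3025 = 55².
3146 = 11² + 55² = 121 + 3025 ✓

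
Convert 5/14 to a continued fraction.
[0; 2, 1, 4]

Euclidean algorithm steps:
5 = 0 × 14 + 5
14 = 2 × 5 + 4
5 = 1 × 4 + 1
4 = 4 × 1 + 0
Continued fraction: [0; 2, 1, 4]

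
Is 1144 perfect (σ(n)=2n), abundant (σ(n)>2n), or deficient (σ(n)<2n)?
abundant

Proper divisors of 1144: sum = 1 + 2 + 4 + 8 + 11 + 13 + 22 + 26 + 44 + 52 + 88 + 104 + 143 + 286 + 572 = 1376
Since 1376 > 1144, 1144 is abundant.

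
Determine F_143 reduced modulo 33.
13

Matrix identity: Q^n = [[F_(n+1), F_n], [F_n, F_(n-1)]] with Q = [[1,1],[1,0]].
n = 143 = 10001111₂. Square-and-multiply, entries mod 33:
Q^1 = [[1,1],[1,0]]
Q^2 = (Q^1)² = [[2,1],[1,1]]
Q^4 = (Q^2)² = [[5,3],[3,2]]
Q^8 = (Q^4)² = [[1,21],[21,13]]
Q^17 = (Q^8)²·Q = [[10,13],[13,30]]
Q^35 = (Q^17)²·Q = [[30,5],[5,25]]
Q^71 = (Q^35)²·Q = [[12,1],[1,11]]
Q^143 = (Q^71)²·Q = [[3,13],[13,23]]
F_143 mod 33 = Q^143[0][1] = 13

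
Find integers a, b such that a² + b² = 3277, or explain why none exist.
19² + 54² (a=19, b=54)

Factorization: 3277 = 29 × 113
By Fermat: n is sum of two squares iff every prime p ≡ 3 (mod 4) appears to even power.
All primes ≡ 3 (mod 4) appear to even power.
Search a = 0, 1, 2, … for 3277 - a² a perfect square: first hit at a = 19: 3277 - 361 = 2916 = 54².
3277 = 19² + 54² = 361 + 2916 ✓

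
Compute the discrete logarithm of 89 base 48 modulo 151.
143

Baby-step giant-step with step n = ⌈√151⌉ = 13.
Baby steps 48^j mod 151 (j:value) for j=0..12: 0:1, 1:48, 2:39, 3:60, 4:11, 5:75, 6:127, 7:56, 8:121, 9:70, 10:38, 11:12, 12:123.
Giant-step multiplier: 48^(-13) ≡ 48^(150-13) = 48^137 ≡ 141 (mod 151).
Giant steps γ_i = 89·141^i mod 151: γ_0=89, γ_1=16, γ_2=142, γ_3=90, γ_4=6, γ_5=91, γ_6=147, γ_7=40, γ_8=53, γ_9=74, γ_10=15, γ_11=1 (in table at j=0).
x = i·n + j = 11·13 + 0 = 143.
Check: 48^143 ≡ 89 (mod 151).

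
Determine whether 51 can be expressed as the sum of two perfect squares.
Not possible

Factorization: 51 = 3 × 17
By Fermat: n is sum of two squares iff every prime p ≡ 3 (mod 4) appears to even power.
Prime(s) ≡ 3 (mod 4) with odd exponent: [(3, 1)]
Therefore 51 cannot be expressed as a² + b².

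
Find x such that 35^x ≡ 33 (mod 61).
51

Baby-step giant-step with step n = ⌈√61⌉ = 8.
Baby steps 35^j mod 61 (j:value) for j=0..7: 0:1, 1:35, 2:5, 3:53, 4:25, 5:21, 6:3, 7:44.
Giant-step multiplier: 35^(-8) ≡ 35^(60-8) = 35^52 ≡ 57 (mod 61).
Giant steps γ_i = 33·57^i mod 61: γ_0=33, γ_1=51, γ_2=40, γ_3=23, γ_4=30, γ_5=2, γ_6=53 (in table at j=3).
x = i·n + j = 6·8 + 3 = 51.
Check: 35^51 ≡ 33 (mod 61).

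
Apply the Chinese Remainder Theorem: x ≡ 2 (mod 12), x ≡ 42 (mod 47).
230

Using Chinese Remainder Theorem:
M = 12 × 47 = 564
M1 = 47, M2 = 12
y1 = 47^(-1) mod 12 = 11
y2 = 12^(-1) mod 47 = 4
x = (2×47×11 + 42×12×4) mod 564 = 230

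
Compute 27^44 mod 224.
113

Repeated squaring. Binary of 44 = 101100.
27^1 ≡ 27 (mod 224); 27^2 ≡ 57 (mod 224); 27^4 ≡ 113 (mod 224); 27^8 ≡ 1 (mod 224); 27^16 ≡ 1 (mod 224); 27^32 ≡ 1 (mod 224)
27^44 = 27^4 × 27^8 × 27^32 ≡ 113 (mod 224)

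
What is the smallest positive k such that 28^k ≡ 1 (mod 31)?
15

31 is prime, so ord(28) divides φ(31) = 30.
Divisors of 30: 1, 2, 3, 5, 6, 10, 15, 30.
Repeated squaring: 28^1 ≡ 28, 28^2 ≡ 9, 28^4 ≡ 19, 28^8 ≡ 20, 28^16 ≡ 28 (mod 31).
Test 28^d mod 31 for each divisor d in increasing order:
28^1 ≡ 28
28^2 ≡ 9
28^3 = 28^2·28^1 ≡ 4
28^5 = 28^4·28^1 ≡ 5
28^6 = 28^4·28^2 ≡ 16
28^10 = 28^8·28^2 ≡ 25
28^15 = 28^8·28^4·28^2·28^1 ≡ 1  ← first divisor giving 1
The order is 15.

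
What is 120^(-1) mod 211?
51

gcd(120, 211) = 1, so the inverse exists.
Extended Euclidean algorithm on (211, 120):
211 = 1 × 120 + 91  ⟹  91 = (1)·211 + (-1)·120
120 = 1 × 91 + 29  ⟹  29 = (-1)·211 + (2)·120
91 = 3 × 29 + 4  ⟹  4 = (4)·211 + (-7)·120
29 = 7 × 4 + 1  ⟹  1 = (-29)·211 + (51)·120
So (51)·120 ≡ 1 (mod 211), i.e. 120^(-1) ≡ 51 (mod 211).
Check: 120 × 51 = 6120 ≡ 1 (mod 211)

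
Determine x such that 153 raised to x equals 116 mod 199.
186

Baby-step giant-step with step n = ⌈√199⌉ = 15.
Baby steps 153^j mod 199 (j:value) for j=0..14: 0:1, 1:153, 2:126, 3:174, 4:155, 5:34, 6:28, 7:105, 8:145, 9:96, 10:161, 11:156, 12:187, 13:154, 14:80.
Giant-step multiplier: 153^(-15) ≡ 153^(198-15) = 153^183 ≡ 67 (mod 199).
Giant steps γ_i = 116·67^i mod 199: γ_0=116, γ_1=11, γ_2=140, γ_3=27, γ_4=18, γ_5=12, γ_6=8, γ_7=138, γ_8=92, γ_9=194, γ_10=63, γ_11=42, γ_12=28 (in table at j=6).
x = i·n + j = 12·15 + 6 = 186.
Check: 153^186 ≡ 116 (mod 199).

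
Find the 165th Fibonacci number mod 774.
218

Matrix identity: Q^n = [[F_(n+1), F_n], [F_n, F_(n-1)]] with Q = [[1,1],[1,0]].
n = 165 = 10100101₂. Square-and-multiply, entries mod 774:
Q^1 = [[1,1],[1,0]]
Q^2 = (Q^1)² = [[2,1],[1,1]]
Q^5 = (Q^2)²·Q = [[8,5],[5,3]]
Q^10 = (Q^5)² = [[89,55],[55,34]]
Q^20 = (Q^10)² = [[110,573],[573,311]]
Q^41 = (Q^20)²·Q = [[388,643],[643,519]]
Q^82 = (Q^41)² = [[521,379],[379,142]]
Q^165 = (Q^82)²·Q = [[719,218],[218,501]]
F_165 mod 774 = Q^165[0][1] = 218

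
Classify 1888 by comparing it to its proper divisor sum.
abundant

Proper divisors of 1888: sum = 1 + 2 + 4 + 8 + 16 + 32 + 59 + 118 + 236 + 472 + 944 = 1892
Since 1892 > 1888, 1888 is abundant.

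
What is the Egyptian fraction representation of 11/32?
1/3 + 1/96

Greedy algorithm:
11/32: ceiling(32/11) = 3, use 1/3
1/96: ceiling(96/1) = 96, use 1/96
Result: 11/32 = 1/3 + 1/96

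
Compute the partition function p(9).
30

p(n) counts ways to write n as a sum of positive integers (order ignored).
Examples: 9; 8 + 1; 7 + 2; 7 + 1 + 1; 6 + 3; ... (30 total)
p(9) = 30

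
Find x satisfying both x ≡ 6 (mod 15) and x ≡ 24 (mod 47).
306

Using Chinese Remainder Theorem:
M = 15 × 47 = 705
M1 = 47, M2 = 15
y1 = 47^(-1) mod 15 = 8
y2 = 15^(-1) mod 47 = 22
x = (6×47×8 + 24×15×22) mod 705 = 306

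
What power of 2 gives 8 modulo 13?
3

Baby-step giant-step with step n = ⌈√13⌉ = 4.
Baby steps 2^j mod 13 (j:value) for j=0..3: 0:1, 1:2, 2:4, 3:8.
h = 8 is already in the table at j=3, so x = 3.
Check: 2^3 ≡ 8 (mod 13).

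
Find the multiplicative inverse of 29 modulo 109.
94

gcd(29, 109) = 1, so the inverse exists.
Extended Euclidean algorithm on (109, 29):
109 = 3 × 29 + 22  ⟹  22 = (1)·109 + (-3)·29
29 = 1 × 22 + 7  ⟹  7 = (-1)·109 + (4)·29
22 = 3 × 7 + 1  ⟹  1 = (4)·109 + (-15)·29
So (-15)·29 ≡ 1 (mod 109), i.e. 29^(-1) ≡ -15 ≡ 94 (mod 109).
Check: 29 × 94 = 2726 ≡ 1 (mod 109)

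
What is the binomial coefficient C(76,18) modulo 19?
0

Using Lucas' theorem:
Write n=76 and k=18 in base 19:
n in base 19: [4, 0]
k in base 19: [0, 18]
C(76,18) mod 19 = ∏ C(n_i, k_i) mod 19
Digit binomials (mod 19): C(4,0) = 1; C(0,18) = 0 (k_i > n_i)
Product: 1 × 0 = 0 ≡ 0 (mod 19)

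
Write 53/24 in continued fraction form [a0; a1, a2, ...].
[2; 4, 1, 4]

Euclidean algorithm steps:
53 = 2 × 24 + 5
24 = 4 × 5 + 4
5 = 1 × 4 + 1
4 = 4 × 1 + 0
Continued fraction: [2; 4, 1, 4]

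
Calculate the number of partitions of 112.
761002156

p(n) counts ways to write n as a sum of positive integers (order ignored).
Euler's pentagonal recurrence: p(k) = p(k-1) + p(k-2) - p(k-5) - p(k-7) + p(k-12) + p(k-15) - ... (offsets j(3j∓1)/2, signs ++--, p(0)=1, p(<0)=0).
DP table for k = 0..111: p(0)=1, p(1)=1, p(2)=2, p(3)=3, p(4)=5, p(5)=7, p(6)=11, p(7)=15, p(8)=22, p(9)=30, p(10)=42, p(11)=56, p(12)=77, p(13)=101, p(14)=135, p(15)=176, p(16)=231, p(17)=297, p(18)=385, p(19)=490, p(20)=627, p(21)=792, p(22)=1002, p(23)=1255, p(24)=1575, p(25)=1958, p(26)=2436, p(27)=3010, p(28)=3718, p(29)=4565, p(30)=5604, p(31)=6842, p(32)=8349, p(33)=10143, p(34)=12310, p(35)=14883, p(36)=17977, p(37)=21637, p(38)=26015, p(39)=31185, p(40)=37338, p(41)=44583, p(42)=53174, p(43)=63261, p(44)=75175, p(45)=89134, p(46)=105558, p(47)=124754, p(48)=147273, p(49)=173525, p(50)=204226, p(51)=239943, p(52)=281589, p(53)=329931, p(54)=386155, p(55)=451276, p(56)=526823, p(57)=614154, p(58)=715220, p(59)=831820, p(60)=966467, p(61)=1121505, p(62)=1300156, p(63)=1505499, p(64)=1741630, p(65)=2012558, p(66)=2323520, p(67)=2679689, p(68)=3087735, p(69)=3554345, p(70)=4087968, p(71)=4697205, p(72)=5392783, p(73)=6185689, p(74)=7089500, p(75)=8118264, p(76)=9289091, p(77)=10619863, p(78)=12132164, p(79)=13848650, p(80)=15796476, p(81)=18004327, p(82)=20506255, p(83)=23338469, p(84)=26543660, p(85)=30167357, p(86)=34262962, p(87)=38887673, p(88)=44108109, p(89)=49995925, p(90)=56634173, p(91)=64112359, p(92)=72533807, p(93)=82010177, p(94)=92669720, p(95)=104651419, p(96)=118114304, p(97)=133230930, p(98)=150198136, p(99)=169229875, p(100)=190569292, p(101)=214481126, p(102)=241265379, p(103)=271248950, p(104)=304801365, p(105)=342325709, p(106)=384276336, p(107)=431149389, p(108)=483502844, p(109)=541946240, p(110)=607163746, p(111)=679903203.
Final step: p(112) = p(111) + p(110) - p(107) - p(105) + p(100) + p(97) - p(90) - p(86) + p(77) + p(72) - p(61) - p(55) + p(42) + p(35) - p(20) - p(12)
= 679903203 + 607163746 - 431149389 - 342325709 + 190569292 + 133230930 - 56634173 - 34262962 + 10619863 + 5392783 - 1121505 - 451276 + 53174 + 14883 - 627 - 77
= 761002156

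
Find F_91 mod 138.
5

Matrix identity: Q^n = [[F_(n+1), F_n], [F_n, F_(n-1)]] with Q = [[1,1],[1,0]].
n = 91 = 1011011₂. Square-and-multiply, entries mod 138:
Q^1 = [[1,1],[1,0]]
Q^2 = (Q^1)² = [[2,1],[1,1]]
Q^5 = (Q^2)²·Q = [[8,5],[5,3]]
Q^11 = (Q^5)²·Q = [[6,89],[89,55]]
Q^22 = (Q^11)² = [[91,47],[47,44]]
Q^45 = (Q^22)²·Q = [[137,2],[2,135]]
Q^91 = (Q^45)²·Q = [[135,5],[5,130]]
F_91 mod 138 = Q^91[0][1] = 5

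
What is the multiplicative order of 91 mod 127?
126

127 is prime, so ord(91) divides φ(127) = 126.
Divisors of 126: 1, 2, 3, 6, 7, 9, 14, 18, 21, 42, 63, 126.
Repeated squaring: 91^1 ≡ 91, 91^2 ≡ 26, 91^4 ≡ 41, 91^8 ≡ 30, 91^16 ≡ 11, 91^32 ≡ 121, 91^64 ≡ 36 (mod 127).
Test 91^d mod 127 for each divisor d in increasing order:
91^1 ≡ 91
91^2 ≡ 26
91^3 = 91^2·91^1 ≡ 80
91^6 = 91^4·91^2 ≡ 50
91^7 = 91^4·91^2·91^1 ≡ 105
91^9 = 91^8·91^1 ≡ 63
91^14 = 91^8·91^4·91^2 ≡ 103
91^18 = 91^16·91^2 ≡ 32
91^21 = 91^16·91^4·91^1 ≡ 20
91^42 = 91^32·91^8·91^2 ≡ 19
91^63 = 91^32·91^16·91^8·91^4·91^2·91^1 ≡ 126
91^126 = 91^64·91^32·91^16·91^8·91^4·91^2 ≡ 1  ← first divisor giving 1
The order is 126.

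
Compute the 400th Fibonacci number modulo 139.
40

Matrix identity: Q^n = [[F_(n+1), F_n], [F_n, F_(n-1)]] with Q = [[1,1],[1,0]].
n = 400 = 110010000₂. Square-and-multiply, entries mod 139:
Q^1 = [[1,1],[1,0]]
Q^3 = (Q^1)²·Q = [[3,2],[2,1]]
Q^6 = (Q^3)² = [[13,8],[8,5]]
Q^12 = (Q^6)² = [[94,5],[5,89]]
Q^25 = (Q^12)²·Q = [[46,104],[104,81]]
Q^50 = (Q^25)² = [[5,3],[3,2]]
Q^100 = (Q^50)² = [[34,21],[21,13]]
Q^200 = (Q^100)² = [[68,14],[14,54]]
Q^400 = (Q^200)² = [[94,40],[40,54]]
F_400 mod 139 = Q^400[0][1] = 40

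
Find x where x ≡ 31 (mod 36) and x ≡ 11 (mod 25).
211

Using Chinese Remainder Theorem:
M = 36 × 25 = 900
M1 = 25, M2 = 36
y1 = 25^(-1) mod 36 = 13
y2 = 36^(-1) mod 25 = 16
x = (31×25×13 + 11×36×16) mod 900 = 211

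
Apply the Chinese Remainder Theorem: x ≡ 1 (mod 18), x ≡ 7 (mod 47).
289

Using Chinese Remainder Theorem:
M = 18 × 47 = 846
M1 = 47, M2 = 18
y1 = 47^(-1) mod 18 = 5
y2 = 18^(-1) mod 47 = 34
x = (1×47×5 + 7×18×34) mod 846 = 289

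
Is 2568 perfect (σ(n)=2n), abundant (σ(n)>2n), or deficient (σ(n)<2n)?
abundant

Proper divisors of 2568: sum = 1 + 2 + 3 + 4 + 6 + 8 + 12 + 24 + 107 + 214 + 321 + 428 + 642 + 856 + 1284 = 3912
Since 3912 > 2568, 2568 is abundant.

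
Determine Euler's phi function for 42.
12

42 = 2 × 3 × 7
φ(n) = n × ∏(1 - 1/p) for each prime p dividing n
φ(42) = 42 × (1 - 1/2) × (1 - 1/3) × (1 - 1/7) = 12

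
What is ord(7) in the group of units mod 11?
10

11 is prime, so ord(7) divides φ(11) = 10.
Divisors of 10: 1, 2, 5, 10.
Repeated squaring: 7^1 ≡ 7, 7^2 ≡ 5, 7^4 ≡ 3, 7^8 ≡ 9 (mod 11).
Test 7^d mod 11 for each divisor d in increasing order:
7^1 ≡ 7
7^2 ≡ 5
7^5 = 7^4·7^1 ≡ 10
7^10 = 7^8·7^2 ≡ 1  ← first divisor giving 1
The order is 10.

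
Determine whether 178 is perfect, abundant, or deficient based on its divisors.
deficient

Proper divisors of 178: sum = 1 + 2 + 89 = 92
Since 92 < 178, 178 is deficient.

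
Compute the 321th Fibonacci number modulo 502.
150

Matrix identity: Q^n = [[F_(n+1), F_n], [F_n, F_(n-1)]] with Q = [[1,1],[1,0]].
n = 321 = 101000001₂. Square-and-multiply, entries mod 502:
Q^1 = [[1,1],[1,0]]
Q^2 = (Q^1)² = [[2,1],[1,1]]
Q^5 = (Q^2)²·Q = [[8,5],[5,3]]
Q^10 = (Q^5)² = [[89,55],[55,34]]
Q^20 = (Q^10)² = [[404,239],[239,165]]
Q^40 = (Q^20)² = [[461,451],[451,10]]
Q^80 = (Q^40)² = [[266,75],[75,191]]
Q^160 = (Q^80)² = [[77,139],[139,440]]
Q^321 = (Q^160)²·Q = [[227,150],[150,77]]
F_321 mod 502 = Q^321[0][1] = 150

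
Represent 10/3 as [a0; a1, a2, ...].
[3; 3]

Euclidean algorithm steps:
10 = 3 × 3 + 1
3 = 3 × 1 + 0
Continued fraction: [3; 3]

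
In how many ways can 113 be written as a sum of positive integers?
851376628

p(n) counts ways to write n as a sum of positive integers (order ignored).
Euler's pentagonal recurrence: p(k) = p(k-1) + p(k-2) - p(k-5) - p(k-7) + p(k-12) + p(k-15) - ... (offsets j(3j∓1)/2, signs ++--, p(0)=1, p(<0)=0).
DP table for k = 0..112: p(0)=1, p(1)=1, p(2)=2, p(3)=3, p(4)=5, p(5)=7, p(6)=11, p(7)=15, p(8)=22, p(9)=30, p(10)=42, p(11)=56, p(12)=77, p(13)=101, p(14)=135, p(15)=176, p(16)=231, p(17)=297, p(18)=385, p(19)=490, p(20)=627, p(21)=792, p(22)=1002, p(23)=1255, p(24)=1575, p(25)=1958, p(26)=2436, p(27)=3010, p(28)=3718, p(29)=4565, p(30)=5604, p(31)=6842, p(32)=8349, p(33)=10143, p(34)=12310, p(35)=14883, p(36)=17977, p(37)=21637, p(38)=26015, p(39)=31185, p(40)=37338, p(41)=44583, p(42)=53174, p(43)=63261, p(44)=75175, p(45)=89134, p(46)=105558, p(47)=124754, p(48)=147273, p(49)=173525, p(50)=204226, p(51)=239943, p(52)=281589, p(53)=329931, p(54)=386155, p(55)=451276, p(56)=526823, p(57)=614154, p(58)=715220, p(59)=831820, p(60)=966467, p(61)=1121505, p(62)=1300156, p(63)=1505499, p(64)=1741630, p(65)=2012558, p(66)=2323520, p(67)=2679689, p(68)=3087735, p(69)=3554345, p(70)=4087968, p(71)=4697205, p(72)=5392783, p(73)=6185689, p(74)=7089500, p(75)=8118264, p(76)=9289091, p(77)=10619863, p(78)=12132164, p(79)=13848650, p(80)=15796476, p(81)=18004327, p(82)=20506255, p(83)=23338469, p(84)=26543660, p(85)=30167357, p(86)=34262962, p(87)=38887673, p(88)=44108109, p(89)=49995925, p(90)=56634173, p(91)=64112359, p(92)=72533807, p(93)=82010177, p(94)=92669720, p(95)=104651419, p(96)=118114304, p(97)=133230930, p(98)=150198136, p(99)=169229875, p(100)=190569292, p(101)=214481126, p(102)=241265379, p(103)=271248950, p(104)=304801365, p(105)=342325709, p(106)=384276336, p(107)=431149389, p(108)=483502844, p(109)=541946240, p(110)=607163746, p(111)=679903203, p(112)=761002156.
Final step: p(113) = p(112) + p(111) - p(108) - p(106) + p(101) + p(98) - p(91) - p(87) + p(78) + p(73) - p(62) - p(56) + p(43) + p(36) - p(21) - p(13)
= 761002156 + 679903203 - 483502844 - 384276336 + 214481126 + 150198136 - 64112359 - 38887673 + 12132164 + 6185689 - 1300156 - 526823 + 63261 + 17977 - 792 - 101
= 851376628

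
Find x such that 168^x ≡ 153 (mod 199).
139

Baby-step giant-step with step n = ⌈√199⌉ = 15.
Baby steps 168^j mod 199 (j:value) for j=0..14: 0:1, 1:168, 2:165, 3:59, 4:161, 5:183, 6:98, 7:146, 8:51, 9:11, 10:57, 11:24, 12:52, 13:179, 14:23.
Giant-step multiplier: 168^(-15) ≡ 168^(198-15) = 168^183 ≡ 12 (mod 199).
Giant steps γ_i = 153·12^i mod 199: γ_0=153, γ_1=45, γ_2=142, γ_3=112, γ_4=150, γ_5=9, γ_6=108, γ_7=102, γ_8=30, γ_9=161 (in table at j=4).
x = i·n + j = 9·15 + 4 = 139.
Check: 168^139 ≡ 153 (mod 199).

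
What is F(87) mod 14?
6

Matrix identity: Q^n = [[F_(n+1), F_n], [F_n, F_(n-1)]] with Q = [[1,1],[1,0]].
n = 87 = 1010111₂. Square-and-multiply, entries mod 14:
Q^1 = [[1,1],[1,0]]
Q^2 = (Q^1)² = [[2,1],[1,1]]
Q^5 = (Q^2)²·Q = [[8,5],[5,3]]
Q^10 = (Q^5)² = [[5,13],[13,6]]
Q^21 = (Q^10)²·Q = [[1,12],[12,3]]
Q^43 = (Q^21)²·Q = [[11,5],[5,6]]
Q^87 = (Q^43)²·Q = [[7,6],[6,1]]
F_87 mod 14 = Q^87[0][1] = 6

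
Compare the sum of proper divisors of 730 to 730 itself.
deficient

Proper divisors of 730: sum = 1 + 2 + 5 + 10 + 73 + 146 + 365 = 602
Since 602 < 730, 730 is deficient.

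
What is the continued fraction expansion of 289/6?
[48; 6]

Euclidean algorithm steps:
289 = 48 × 6 + 1
6 = 6 × 1 + 0
Continued fraction: [48; 6]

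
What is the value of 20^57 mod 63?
62

Repeated squaring. Binary of 57 = 111001.
20^1 ≡ 20 (mod 63); 20^2 ≡ 22 (mod 63); 20^4 ≡ 43 (mod 63); 20^8 ≡ 22 (mod 63); 20^16 ≡ 43 (mod 63); 20^32 ≡ 22 (mod 63)
20^57 = 20^1 × 20^8 × 20^16 × 20^32 ≡ 62 (mod 63)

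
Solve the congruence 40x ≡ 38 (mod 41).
x ≡ 3 (mod 41)

gcd(40, 41) = 1, which divides 38, so solutions exist.
Find 40^(-1) mod 41 by the extended Euclidean algorithm:
41 = 1 × 40 + 1  ⟹  1 = (1)·41 + (-1)·40
So (-1)·40 ≡ 1 (mod 41), i.e. 40^(-1) ≡ -1 ≡ 40 (mod 41).
x ≡ 40 × 38 = 1520 ≡ 3 (mod 41).
Check: 40 × 3 = 120 ≡ 38 (mod 41).
Unique solution: x ≡ 3 (mod 41)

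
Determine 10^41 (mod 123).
10

Repeated squaring. Binary of 41 = 101001.
10^1 ≡ 10 (mod 123); 10^2 ≡ 100 (mod 123); 10^4 ≡ 37 (mod 123); 10^8 ≡ 16 (mod 123); 10^16 ≡ 10 (mod 123); 10^32 ≡ 100 (mod 123)
10^41 = 10^1 × 10^8 × 10^32 ≡ 10 (mod 123)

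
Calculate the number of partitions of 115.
1064144451

p(n) counts ways to write n as a sum of positive integers (order ignored).
Euler's pentagonal recurrence: p(k) = p(k-1) + p(k-2) - p(k-5) - p(k-7) + p(k-12) + p(k-15) - ... (offsets j(3j∓1)/2, signs ++--, p(0)=1, p(<0)=0).
DP table for k = 0..114: p(0)=1, p(1)=1, p(2)=2, p(3)=3, p(4)=5, p(5)=7, p(6)=11, p(7)=15, p(8)=22, p(9)=30, p(10)=42, p(11)=56, p(12)=77, p(13)=101, p(14)=135, p(15)=176, p(16)=231, p(17)=297, p(18)=385, p(19)=490, p(20)=627, p(21)=792, p(22)=1002, p(23)=1255, p(24)=1575, p(25)=1958, p(26)=2436, p(27)=3010, p(28)=3718, p(29)=4565, p(30)=5604, p(31)=6842, p(32)=8349, p(33)=10143, p(34)=12310, p(35)=14883, p(36)=17977, p(37)=21637, p(38)=26015, p(39)=31185, p(40)=37338, p(41)=44583, p(42)=53174, p(43)=63261, p(44)=75175, p(45)=89134, p(46)=105558, p(47)=124754, p(48)=147273, p(49)=173525, p(50)=204226, p(51)=239943, p(52)=281589, p(53)=329931, p(54)=386155, p(55)=451276, p(56)=526823, p(57)=614154, p(58)=715220, p(59)=831820, p(60)=966467, p(61)=1121505, p(62)=1300156, p(63)=1505499, p(64)=1741630, p(65)=2012558, p(66)=2323520, p(67)=2679689, p(68)=3087735, p(69)=3554345, p(70)=4087968, p(71)=4697205, p(72)=5392783, p(73)=6185689, p(74)=7089500, p(75)=8118264, p(76)=9289091, p(77)=10619863, p(78)=12132164, p(79)=13848650, p(80)=15796476, p(81)=18004327, p(82)=20506255, p(83)=23338469, p(84)=26543660, p(85)=30167357, p(86)=34262962, p(87)=38887673, p(88)=44108109, p(89)=49995925, p(90)=56634173, p(91)=64112359, p(92)=72533807, p(93)=82010177, p(94)=92669720, p(95)=104651419, p(96)=118114304, p(97)=133230930, p(98)=150198136, p(99)=169229875, p(100)=190569292, p(101)=214481126, p(102)=241265379, p(103)=271248950, p(104)=304801365, p(105)=342325709, p(106)=384276336, p(107)=431149389, p(108)=483502844, p(109)=541946240, p(110)=607163746, p(111)=679903203, p(112)=761002156, p(113)=851376628, p(114)=952050665.
Final step: p(115) = p(114) + p(113) - p(110) - p(108) + p(103) + p(100) - p(93) - p(89) + p(80) + p(75) - p(64) - p(58) + p(45) + p(38) - p(23) - p(15)
= 952050665 + 851376628 - 607163746 - 483502844 + 271248950 + 190569292 - 82010177 - 49995925 + 15796476 + 8118264 - 1741630 - 715220 + 89134 + 26015 - 1255 - 176
= 1064144451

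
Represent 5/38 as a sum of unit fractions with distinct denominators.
1/8 + 1/152

Greedy algorithm:
5/38: ceiling(38/5) = 8, use 1/8
1/152: ceiling(152/1) = 152, use 1/152
Result: 5/38 = 1/8 + 1/152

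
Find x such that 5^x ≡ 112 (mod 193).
48

Baby-step giant-step with step n = ⌈√193⌉ = 14.
Baby steps 5^j mod 193 (j:value) for j=0..13: 0:1, 1:5, 2:25, 3:125, 4:46, 5:37, 6:185, 7:153, 8:186, 9:158, 10:18, 11:90, 12:64, 13:127.
Giant-step multiplier: 5^(-14) ≡ 5^(192-14) = 5^178 ≡ 162 (mod 193).
Giant steps γ_i = 112·162^i mod 193: γ_0=112, γ_1=2, γ_2=131, γ_3=185 (in table at j=6).
x = i·n + j = 3·14 + 6 = 48.
Check: 5^48 ≡ 112 (mod 193).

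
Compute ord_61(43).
60

61 is prime, so ord(43) divides φ(61) = 60.
Divisors of 60: 1, 2, 3, 4, 5, 6, 10, 12, 15, 20, 30, 60.
Repeated squaring: 43^1 ≡ 43, 43^2 ≡ 19, 43^4 ≡ 56, 43^8 ≡ 25, 43^16 ≡ 15, 43^32 ≡ 42 (mod 61).
Test 43^d mod 61 for each divisor d in increasing order:
43^1 ≡ 43
43^2 ≡ 19
43^3 = 43^2·43^1 ≡ 24
43^4 ≡ 56
43^5 = 43^4·43^1 ≡ 29
43^6 = 43^4·43^2 ≡ 27
43^10 = 43^8·43^2 ≡ 48
43^12 = 43^8·43^4 ≡ 58
43^15 = 43^8·43^4·43^2·43^1 ≡ 50
43^20 = 43^16·43^4 ≡ 47
43^30 = 43^16·43^8·43^4·43^2 ≡ 60
43^60 = 43^32·43^16·43^8·43^4 ≡ 1  ← first divisor giving 1
The order is 60.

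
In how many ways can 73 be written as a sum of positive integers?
6185689

p(n) counts ways to write n as a sum of positive integers (order ignored).
Euler's pentagonal recurrence: p(k) = p(k-1) + p(k-2) - p(k-5) - p(k-7) + p(k-12) + p(k-15) - ... (offsets j(3j∓1)/2, signs ++--, p(0)=1, p(<0)=0).
DP table for k = 0..72: p(0)=1, p(1)=1, p(2)=2, p(3)=3, p(4)=5, p(5)=7, p(6)=11, p(7)=15, p(8)=22, p(9)=30, p(10)=42, p(11)=56, p(12)=77, p(13)=101, p(14)=135, p(15)=176, p(16)=231, p(17)=297, p(18)=385, p(19)=490, p(20)=627, p(21)=792, p(22)=1002, p(23)=1255, p(24)=1575, p(25)=1958, p(26)=2436, p(27)=3010, p(28)=3718, p(29)=4565, p(30)=5604, p(31)=6842, p(32)=8349, p(33)=10143, p(34)=12310, p(35)=14883, p(36)=17977, p(37)=21637, p(38)=26015, p(39)=31185, p(40)=37338, p(41)=44583, p(42)=53174, p(43)=63261, p(44)=75175, p(45)=89134, p(46)=105558, p(47)=124754, p(48)=147273, p(49)=173525, p(50)=204226, p(51)=239943, p(52)=281589, p(53)=329931, p(54)=386155, p(55)=451276, p(56)=526823, p(57)=614154, p(58)=715220, p(59)=831820, p(60)=966467, p(61)=1121505, p(62)=1300156, p(63)=1505499, p(64)=1741630, p(65)=2012558, p(66)=2323520, p(67)=2679689, p(68)=3087735, p(69)=3554345, p(70)=4087968, p(71)=4697205, p(72)=5392783.
Final step: p(73) = p(72) + p(71) - p(68) - p(66) + p(61) + p(58) - p(51) - p(47) + p(38) + p(33) - p(22) - p(16) + p(3)
= 5392783 + 4697205 - 3087735 - 2323520 + 1121505 + 715220 - 239943 - 124754 + 26015 + 10143 - 1002 - 231 + 3
= 6185689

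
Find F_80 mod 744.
69

Matrix identity: Q^n = [[F_(n+1), F_n], [F_n, F_(n-1)]] with Q = [[1,1],[1,0]].
n = 80 = 1010000₂. Square-and-multiply, entries mod 744:
Q^1 = [[1,1],[1,0]]
Q^2 = (Q^1)² = [[2,1],[1,1]]
Q^5 = (Q^2)²·Q = [[8,5],[5,3]]
Q^10 = (Q^5)² = [[89,55],[55,34]]
Q^20 = (Q^10)² = [[530,69],[69,461]]
Q^40 = (Q^20)² = [[709,675],[675,34]]
Q^80 = (Q^40)² = [[34,69],[69,709]]
F_80 mod 744 = Q^80[0][1] = 69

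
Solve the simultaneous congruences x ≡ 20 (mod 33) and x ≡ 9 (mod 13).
152

Using Chinese Remainder Theorem:
M = 33 × 13 = 429
M1 = 13, M2 = 33
y1 = 13^(-1) mod 33 = 28
y2 = 33^(-1) mod 13 = 2
x = (20×13×28 + 9×33×2) mod 429 = 152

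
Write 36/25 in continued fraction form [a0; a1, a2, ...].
[1; 2, 3, 1, 2]

Euclidean algorithm steps:
36 = 1 × 25 + 11
25 = 2 × 11 + 3
11 = 3 × 3 + 2
3 = 1 × 2 + 1
2 = 2 × 1 + 0
Continued fraction: [1; 2, 3, 1, 2]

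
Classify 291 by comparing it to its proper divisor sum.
deficient

Proper divisors of 291: sum = 1 + 3 + 97 = 101
Since 101 < 291, 291 is deficient.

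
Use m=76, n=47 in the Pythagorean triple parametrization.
(3567, 7144, 7985)

Euclid's formula: a = m² - n², b = 2mn, c = m² + n²
m = 76, n = 47
a = 76² - 47² = 5776 - 2209 = 3567
b = 2 × 76 × 47 = 7144
c = 76² + 47² = 5776 + 2209 = 7985
Verification: 3567² + 7144² = 12723489 + 51036736 = 63760225 = 7985² ✓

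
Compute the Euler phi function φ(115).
88

115 = 5 × 23
φ(n) = n × ∏(1 - 1/p) for each prime p dividing n
φ(115) = 115 × (1 - 1/5) × (1 - 1/23) = 88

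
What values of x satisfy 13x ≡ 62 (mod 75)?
x ≡ 74 (mod 75)

gcd(13, 75) = 1, which divides 62, so solutions exist.
Find 13^(-1) mod 75 by the extended Euclidean algorithm:
75 = 5 × 13 + 10  ⟹  10 = (1)·75 + (-5)·13
13 = 1 × 10 + 3  ⟹  3 = (-1)·75 + (6)·13
10 = 3 × 3 + 1  ⟹  1 = (4)·75 + (-23)·13
So (-23)·13 ≡ 1 (mod 75), i.e. 13^(-1) ≡ -23 ≡ 52 (mod 75).
x ≡ 52 × 62 = 3224 ≡ 74 (mod 75).
Check: 13 × 74 = 962 ≡ 62 (mod 75).
Unique solution: x ≡ 74 (mod 75)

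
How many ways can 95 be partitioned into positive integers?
104651419

p(n) counts ways to write n as a sum of positive integers (order ignored).
Euler's pentagonal recurrence: p(k) = p(k-1) + p(k-2) - p(k-5) - p(k-7) + p(k-12) + p(k-15) - ... (offsets j(3j∓1)/2, signs ++--, p(0)=1, p(<0)=0).
DP table for k = 0..94: p(0)=1, p(1)=1, p(2)=2, p(3)=3, p(4)=5, p(5)=7, p(6)=11, p(7)=15, p(8)=22, p(9)=30, p(10)=42, p(11)=56, p(12)=77, p(13)=101, p(14)=135, p(15)=176, p(16)=231, p(17)=297, p(18)=385, p(19)=490, p(20)=627, p(21)=792, p(22)=1002, p(23)=1255, p(24)=1575, p(25)=1958, p(26)=2436, p(27)=3010, p(28)=3718, p(29)=4565, p(30)=5604, p(31)=6842, p(32)=8349, p(33)=10143, p(34)=12310, p(35)=14883, p(36)=17977, p(37)=21637, p(38)=26015, p(39)=31185, p(40)=37338, p(41)=44583, p(42)=53174, p(43)=63261, p(44)=75175, p(45)=89134, p(46)=105558, p(47)=124754, p(48)=147273, p(49)=173525, p(50)=204226, p(51)=239943, p(52)=281589, p(53)=329931, p(54)=386155, p(55)=451276, p(56)=526823, p(57)=614154, p(58)=715220, p(59)=831820, p(60)=966467, p(61)=1121505, p(62)=1300156, p(63)=1505499, p(64)=1741630, p(65)=2012558, p(66)=2323520, p(67)=2679689, p(68)=3087735, p(69)=3554345, p(70)=4087968, p(71)=4697205, p(72)=5392783, p(73)=6185689, p(74)=7089500, p(75)=8118264, p(76)=9289091, p(77)=10619863, p(78)=12132164, p(79)=13848650, p(80)=15796476, p(81)=18004327, p(82)=20506255, p(83)=23338469, p(84)=26543660, p(85)=30167357, p(86)=34262962, p(87)=38887673, p(88)=44108109, p(89)=49995925, p(90)=56634173, p(91)=64112359, p(92)=72533807, p(93)=82010177, p(94)=92669720.
Final step: p(95) = p(94) + p(93) - p(90) - p(88) + p(83) + p(80) - p(73) - p(69) + p(60) + p(55) - p(44) - p(38) + p(25) + p(18) - p(3)
= 92669720 + 82010177 - 56634173 - 44108109 + 23338469 + 15796476 - 6185689 - 3554345 + 966467 + 451276 - 75175 - 26015 + 1958 + 385 - 3
= 104651419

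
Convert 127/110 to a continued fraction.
[1; 6, 2, 8]

Euclidean algorithm steps:
127 = 1 × 110 + 17
110 = 6 × 17 + 8
17 = 2 × 8 + 1
8 = 8 × 1 + 0
Continued fraction: [1; 6, 2, 8]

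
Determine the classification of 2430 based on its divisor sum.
abundant

Proper divisors of 2430: sum = 1 + 2 + 3 + 5 + 6 + 9 + 10 + 15 + ... + 405 + 486 + 810 + 1215 (23 divisors) = 4122
Since 4122 > 2430, 2430 is abundant.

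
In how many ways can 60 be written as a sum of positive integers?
966467

p(n) counts ways to write n as a sum of positive integers (order ignored).
Euler's pentagonal recurrence: p(k) = p(k-1) + p(k-2) - p(k-5) - p(k-7) + p(k-12) + p(k-15) - ... (offsets j(3j∓1)/2, signs ++--, p(0)=1, p(<0)=0).
DP table for k = 0..59: p(0)=1, p(1)=1, p(2)=2, p(3)=3, p(4)=5, p(5)=7, p(6)=11, p(7)=15, p(8)=22, p(9)=30, p(10)=42, p(11)=56, p(12)=77, p(13)=101, p(14)=135, p(15)=176, p(16)=231, p(17)=297, p(18)=385, p(19)=490, p(20)=627, p(21)=792, p(22)=1002, p(23)=1255, p(24)=1575, p(25)=1958, p(26)=2436, p(27)=3010, p(28)=3718, p(29)=4565, p(30)=5604, p(31)=6842, p(32)=8349, p(33)=10143, p(34)=12310, p(35)=14883, p(36)=17977, p(37)=21637, p(38)=26015, p(39)=31185, p(40)=37338, p(41)=44583, p(42)=53174, p(43)=63261, p(44)=75175, p(45)=89134, p(46)=105558, p(47)=124754, p(48)=147273, p(49)=173525, p(50)=204226, p(51)=239943, p(52)=281589, p(53)=329931, p(54)=386155, p(55)=451276, p(56)=526823, p(57)=614154, p(58)=715220, p(59)=831820.
Final step: p(60) = p(59) + p(58) - p(55) - p(53) + p(48) + p(45) - p(38) - p(34) + p(25) + p(20) - p(9) - p(3)
= 831820 + 715220 - 451276 - 329931 + 147273 + 89134 - 26015 - 12310 + 1958 + 627 - 30 - 3
= 966467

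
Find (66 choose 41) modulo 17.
10

Using Lucas' theorem:
Write n=66 and k=41 in base 17:
n in base 17: [3, 15]
k in base 17: [2, 7]
C(66,41) mod 17 = ∏ C(n_i, k_i) mod 17
Digit binomials (mod 17): C(3,2) = 3; C(15,7) = 6435 ≡ 9
Product: 3 × 9 = 27 ≡ 10 (mod 17)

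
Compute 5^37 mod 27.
5

Repeated squaring. Binary of 37 = 100101.
5^1 ≡ 5 (mod 27); 5^2 ≡ 25 (mod 27); 5^4 ≡ 4 (mod 27); 5^8 ≡ 16 (mod 27); 5^16 ≡ 13 (mod 27); 5^32 ≡ 7 (mod 27)
5^37 = 5^1 × 5^4 × 5^32 ≡ 5 (mod 27)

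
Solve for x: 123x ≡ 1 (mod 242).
61

gcd(123, 242) = 1, so the inverse exists.
Extended Euclidean algorithm on (242, 123):
242 = 1 × 123 + 119  ⟹  119 = (1)·242 + (-1)·123
123 = 1 × 119 + 4  ⟹  4 = (-1)·242 + (2)·123
119 = 29 × 4 + 3  ⟹  3 = (30)·242 + (-59)·123
4 = 1 × 3 + 1  ⟹  1 = (-31)·242 + (61)·123
So (61)·123 ≡ 1 (mod 242), i.e. 123^(-1) ≡ 61 (mod 242).
Check: 123 × 61 = 7503 ≡ 1 (mod 242)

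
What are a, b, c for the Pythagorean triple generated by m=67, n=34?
(3333, 4556, 5645)

Euclid's formula: a = m² - n², b = 2mn, c = m² + n²
m = 67, n = 34
a = 67² - 34² = 4489 - 1156 = 3333
b = 2 × 67 × 34 = 4556
c = 67² + 34² = 4489 + 1156 = 5645
Verification: 3333² + 4556² = 11108889 + 20757136 = 31866025 = 5645² ✓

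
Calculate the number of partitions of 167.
207890420102

p(n) counts ways to write n as a sum of positive integers (order ignored).
Euler's pentagonal recurrence: p(k) = p(k-1) + p(k-2) - p(k-5) - p(k-7) + p(k-12) + p(k-15) - ... (offsets j(3j∓1)/2, signs ++--, p(0)=1, p(<0)=0).
DP table for k = 0..166: p(0)=1, p(1)=1, p(2)=2, p(3)=3, p(4)=5, p(5)=7, p(6)=11, p(7)=15, p(8)=22, p(9)=30, p(10)=42, p(11)=56, p(12)=77, p(13)=101, p(14)=135, p(15)=176, p(16)=231, p(17)=297, p(18)=385, p(19)=490, p(20)=627, p(21)=792, p(22)=1002, p(23)=1255, p(24)=1575, p(25)=1958, p(26)=2436, p(27)=3010, p(28)=3718, p(29)=4565, p(30)=5604, p(31)=6842, p(32)=8349, p(33)=10143, p(34)=12310, p(35)=14883, p(36)=17977, p(37)=21637, p(38)=26015, p(39)=31185, p(40)=37338, p(41)=44583, p(42)=53174, p(43)=63261, p(44)=75175, p(45)=89134, p(46)=105558, p(47)=124754, p(48)=147273, p(49)=173525, p(50)=204226, p(51)=239943, p(52)=281589, p(53)=329931, p(54)=386155, p(55)=451276, p(56)=526823, p(57)=614154, p(58)=715220, p(59)=831820, p(60)=966467, p(61)=1121505, p(62)=1300156, p(63)=1505499, p(64)=1741630, p(65)=2012558, p(66)=2323520, p(67)=2679689, p(68)=3087735, p(69)=3554345, p(70)=4087968, p(71)=4697205, p(72)=5392783, p(73)=6185689, p(74)=7089500, p(75)=8118264, p(76)=9289091, p(77)=10619863, p(78)=12132164, p(79)=13848650, p(80)=15796476, p(81)=18004327, p(82)=20506255, p(83)=23338469, p(84)=26543660, p(85)=30167357, p(86)=34262962, p(87)=38887673, p(88)=44108109, p(89)=49995925, p(90)=56634173, p(91)=64112359, p(92)=72533807, p(93)=82010177, p(94)=92669720, p(95)=104651419, p(96)=118114304, p(97)=133230930, p(98)=150198136, p(99)=169229875, p(100)=190569292, p(101)=214481126, p(102)=241265379, p(103)=271248950, p(104)=304801365, p(105)=342325709, p(106)=384276336, p(107)=431149389, p(108)=483502844, p(109)=541946240, p(110)=607163746, p(111)=679903203, p(112)=761002156, p(113)=851376628, p(114)=952050665, p(115)=1064144451, p(116)=1188908248, p(117)=1327710076, p(118)=1482074143, p(119)=1653668665, p(120)=1844349560, p(121)=2056148051, p(122)=2291320912, p(123)=2552338241, p(124)=2841940500, p(125)=3163127352, p(126)=3519222692, p(127)=3913864295, p(128)=4351078600, p(129)=4835271870, p(130)=5371315400, p(131)=5964539504, p(132)=6620830889, p(133)=7346629512, p(134)=8149040695, p(135)=9035836076, p(136)=10015581680, p(137)=11097645016, p(138)=12292341831, p(139)=13610949895, p(140)=15065878135, p(141)=16670689208, p(142)=18440293320, p(143)=20390982757, p(144)=22540654445, p(145)=24908858009, p(146)=27517052599, p(147)=30388671978, p(148)=33549419497, p(149)=37027355200, p(150)=40853235313, p(151)=45060624582, p(152)=49686288421, p(153)=54770336324, p(154)=60356673280, p(155)=66493182097, p(156)=73232243759, p(157)=80630964769, p(158)=88751778802, p(159)=97662728555, p(160)=107438159466, p(161)=118159068427, p(162)=129913904637, p(163)=142798995930, p(164)=156919475295, p(165)=172389800255, p(166)=189334822579.
Final step: p(167) = p(166) + p(165) - p(162) - p(160) + p(155) + p(152) - p(145) - p(141) + p(132) + p(127) - p(116) - p(110) + p(97) + p(90) - p(75) - p(67) + p(50) + p(41) - p(22) - p(12)
= 189334822579 + 172389800255 - 129913904637 - 107438159466 + 66493182097 + 49686288421 - 24908858009 - 16670689208 + 6620830889 + 3913864295 - 1188908248 - 607163746 + 133230930 + 56634173 - 8118264 - 2679689 + 204226 + 44583 - 1002 - 77
= 207890420102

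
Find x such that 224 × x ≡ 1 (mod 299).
295

gcd(224, 299) = 1, so the inverse exists.
Extended Euclidean algorithm on (299, 224):
299 = 1 × 224 + 75  ⟹  75 = (1)·299 + (-1)·224
224 = 2 × 75 + 74  ⟹  74 = (-2)·299 + (3)·224
75 = 1 × 74 + 1  ⟹  1 = (3)·299 + (-4)·224
So (-4)·224 ≡ 1 (mod 299), i.e. 224^(-1) ≡ -4 ≡ 295 (mod 299).
Check: 224 × 295 = 66080 ≡ 1 (mod 299)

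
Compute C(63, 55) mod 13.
9

Using Lucas' theorem:
Write n=63 and k=55 in base 13:
n in base 13: [4, 11]
k in base 13: [4, 3]
C(63,55) mod 13 = ∏ C(n_i, k_i) mod 13
Digit binomials (mod 13): C(4,4) = 1; C(11,3) = 165 ≡ 9
Product: 1 × 9 = 9 ≡ 9 (mod 13)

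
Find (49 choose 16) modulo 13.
9

Using Lucas' theorem:
Write n=49 and k=16 in base 13:
n in base 13: [3, 10]
k in base 13: [1, 3]
C(49,16) mod 13 = ∏ C(n_i, k_i) mod 13
Digit binomials (mod 13): C(3,1) = 3; C(10,3) = 120 ≡ 3
Product: 3 × 3 = 9 ≡ 9 (mod 13)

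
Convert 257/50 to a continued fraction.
[5; 7, 7]

Euclidean algorithm steps:
257 = 5 × 50 + 7
50 = 7 × 7 + 1
7 = 7 × 1 + 0
Continued fraction: [5; 7, 7]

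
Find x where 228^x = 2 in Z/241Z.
50

Baby-step giant-step with step n = ⌈√241⌉ = 16.
Baby steps 228^j mod 241 (j:value) for j=0..15: 0:1, 1:228, 2:169, 3:213, 4:123, 5:88, 6:61, 7:171, 8:187, 9:220, 10:32, 11:66, 12:106, 13:68, 14:80, 15:165.
Giant-step multiplier: 228^(-16) ≡ 228^(240-16) = 228^224 ≡ 231 (mod 241).
Giant steps γ_i = 2·231^i mod 241: γ_0=2, γ_1=221, γ_2=200, γ_3=169 (in table at j=2).
x = i·n + j = 3·16 + 2 = 50.
Check: 228^50 ≡ 2 (mod 241).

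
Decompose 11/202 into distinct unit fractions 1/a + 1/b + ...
1/19 + 1/549 + 1/421413 + 1/295981106202

Greedy algorithm:
11/202: ceiling(202/11) = 19, use 1/19
7/3838: ceiling(3838/7) = 549, use 1/549
5/2107062: ceiling(2107062/5) = 421413, use 1/421413
1/295981106202: ceiling(295981106202/1) = 295981106202, use 1/295981106202
Result: 11/202 = 1/19 + 1/549 + 1/421413 + 1/295981106202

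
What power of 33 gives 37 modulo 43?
7

Baby-step giant-step with step n = ⌈√43⌉ = 7.
Baby steps 33^j mod 43 (j:value) for j=0..6: 0:1, 1:33, 2:14, 3:32, 4:24, 5:18, 6:35.
Giant-step multiplier: 33^(-7) ≡ 33^(42-7) = 33^35 ≡ 7 (mod 43).
Giant steps γ_i = 37·7^i mod 43: γ_0=37, γ_1=1 (in table at j=0).
x = i·n + j = 1·7 + 0 = 7.
Check: 33^7 ≡ 37 (mod 43).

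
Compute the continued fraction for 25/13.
[1; 1, 12]

Euclidean algorithm steps:
25 = 1 × 13 + 12
13 = 1 × 12 + 1
12 = 12 × 1 + 0
Continued fraction: [1; 1, 12]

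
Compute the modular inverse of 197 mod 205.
128

gcd(197, 205) = 1, so the inverse exists.
Extended Euclidean algorithm on (205, 197):
205 = 1 × 197 + 8  ⟹  8 = (1)·205 + (-1)·197
197 = 24 × 8 + 5  ⟹  5 = (-24)·205 + (25)·197
8 = 1 × 5 + 3  ⟹  3 = (25)·205 + (-26)·197
5 = 1 × 3 + 2  ⟹  2 = (-49)·205 + (51)·197
3 = 1 × 2 + 1  ⟹  1 = (74)·205 + (-77)·197
So (-77)·197 ≡ 1 (mod 205), i.e. 197^(-1) ≡ -77 ≡ 128 (mod 205).
Check: 197 × 128 = 25216 ≡ 1 (mod 205)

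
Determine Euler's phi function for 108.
36

108 = 2^2 × 3^3
φ(n) = n × ∏(1 - 1/p) for each prime p dividing n
φ(108) = 108 × (1 - 1/2) × (1 - 1/3) = 36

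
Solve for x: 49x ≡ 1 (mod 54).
43

gcd(49, 54) = 1, so the inverse exists.
Extended Euclidean algorithm on (54, 49):
54 = 1 × 49 + 5  ⟹  5 = (1)·54 + (-1)·49
49 = 9 × 5 + 4  ⟹  4 = (-9)·54 + (10)·49
5 = 1 × 4 + 1  ⟹  1 = (10)·54 + (-11)·49
So (-11)·49 ≡ 1 (mod 54), i.e. 49^(-1) ≡ -11 ≡ 43 (mod 54).
Check: 49 × 43 = 2107 ≡ 1 (mod 54)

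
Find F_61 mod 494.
317

Matrix identity: Q^n = [[F_(n+1), F_n], [F_n, F_(n-1)]] with Q = [[1,1],[1,0]].
n = 61 = 111101₂. Square-and-multiply, entries mod 494:
Q^1 = [[1,1],[1,0]]
Q^3 = (Q^1)²·Q = [[3,2],[2,1]]
Q^7 = (Q^3)²·Q = [[21,13],[13,8]]
Q^15 = (Q^7)²·Q = [[493,116],[116,377]]
Q^30 = (Q^15)² = [[119,144],[144,469]]
Q^61 = (Q^30)²·Q = [[21,317],[317,198]]
F_61 mod 494 = Q^61[0][1] = 317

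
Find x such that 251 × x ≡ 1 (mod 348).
287

gcd(251, 348) = 1, so the inverse exists.
Extended Euclidean algorithm on (348, 251):
348 = 1 × 251 + 97  ⟹  97 = (1)·348 + (-1)·251
251 = 2 × 97 + 57  ⟹  57 = (-2)·348 + (3)·251
97 = 1 × 57 + 40  ⟹  40 = (3)·348 + (-4)·251
57 = 1 × 40 + 17  ⟹  17 = (-5)·348 + (7)·251
40 = 2 × 17 + 6  ⟹  6 = (13)·348 + (-18)·251
17 = 2 × 6 + 5  ⟹  5 = (-31)·348 + (43)·251
6 = 1 × 5 + 1  ⟹  1 = (44)·348 + (-61)·251
So (-61)·251 ≡ 1 (mod 348), i.e. 251^(-1) ≡ -61 ≡ 287 (mod 348).
Check: 251 × 287 = 72037 ≡ 1 (mod 348)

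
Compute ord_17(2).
8

17 is prime, so ord(2) divides φ(17) = 16.
Divisors of 16: 1, 2, 4, 8, 16.
Repeated squaring: 2^1 ≡ 2, 2^2 ≡ 4, 2^4 ≡ 16, 2^8 ≡ 1, 2^16 ≡ 1 (mod 17).
Test 2^d mod 17 for each divisor d in increasing order:
2^1 ≡ 2
2^2 ≡ 4
2^4 ≡ 16
2^8 ≡ 1  ← first divisor giving 1
The order is 8.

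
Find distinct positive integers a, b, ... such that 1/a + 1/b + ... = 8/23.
1/3 + 1/69

Greedy algorithm:
8/23: ceiling(23/8) = 3, use 1/3
1/69: ceiling(69/1) = 69, use 1/69
Result: 8/23 = 1/3 + 1/69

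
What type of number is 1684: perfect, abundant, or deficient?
deficient

Proper divisors of 1684: sum = 1 + 2 + 4 + 421 + 842 = 1270
Since 1270 < 1684, 1684 is deficient.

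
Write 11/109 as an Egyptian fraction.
1/10 + 1/1090

Greedy algorithm:
11/109: ceiling(109/11) = 10, use 1/10
1/1090: ceiling(1090/1) = 1090, use 1/1090
Result: 11/109 = 1/10 + 1/1090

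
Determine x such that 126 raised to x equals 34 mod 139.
6

Baby-step giant-step with step n = ⌈√139⌉ = 12.
Baby steps 126^j mod 139 (j:value) for j=0..11: 0:1, 1:126, 2:30, 3:27, 4:66, 5:115, 6:34, 7:114, 8:47, 9:84, 10:20, 11:18.
h = 34 is already in the table at j=6, so x = 6.
Check: 126^6 ≡ 34 (mod 139).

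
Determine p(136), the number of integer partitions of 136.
10015581680

p(n) counts ways to write n as a sum of positive integers (order ignored).
Euler's pentagonal recurrence: p(k) = p(k-1) + p(k-2) - p(k-5) - p(k-7) + p(k-12) + p(k-15) - ... (offsets j(3j∓1)/2, signs ++--, p(0)=1, p(<0)=0).
DP table for k = 0..135: p(0)=1, p(1)=1, p(2)=2, p(3)=3, p(4)=5, p(5)=7, p(6)=11, p(7)=15, p(8)=22, p(9)=30, p(10)=42, p(11)=56, p(12)=77, p(13)=101, p(14)=135, p(15)=176, p(16)=231, p(17)=297, p(18)=385, p(19)=490, p(20)=627, p(21)=792, p(22)=1002, p(23)=1255, p(24)=1575, p(25)=1958, p(26)=2436, p(27)=3010, p(28)=3718, p(29)=4565, p(30)=5604, p(31)=6842, p(32)=8349, p(33)=10143, p(34)=12310, p(35)=14883, p(36)=17977, p(37)=21637, p(38)=26015, p(39)=31185, p(40)=37338, p(41)=44583, p(42)=53174, p(43)=63261, p(44)=75175, p(45)=89134, p(46)=105558, p(47)=124754, p(48)=147273, p(49)=173525, p(50)=204226, p(51)=239943, p(52)=281589, p(53)=329931, p(54)=386155, p(55)=451276, p(56)=526823, p(57)=614154, p(58)=715220, p(59)=831820, p(60)=966467, p(61)=1121505, p(62)=1300156, p(63)=1505499, p(64)=1741630, p(65)=2012558, p(66)=2323520, p(67)=2679689, p(68)=3087735, p(69)=3554345, p(70)=4087968, p(71)=4697205, p(72)=5392783, p(73)=6185689, p(74)=7089500, p(75)=8118264, p(76)=9289091, p(77)=10619863, p(78)=12132164, p(79)=13848650, p(80)=15796476, p(81)=18004327, p(82)=20506255, p(83)=23338469, p(84)=26543660, p(85)=30167357, p(86)=34262962, p(87)=38887673, p(88)=44108109, p(89)=49995925, p(90)=56634173, p(91)=64112359, p(92)=72533807, p(93)=82010177, p(94)=92669720, p(95)=104651419, p(96)=118114304, p(97)=133230930, p(98)=150198136, p(99)=169229875, p(100)=190569292, p(101)=214481126, p(102)=241265379, p(103)=271248950, p(104)=304801365, p(105)=342325709, p(106)=384276336, p(107)=431149389, p(108)=483502844, p(109)=541946240, p(110)=607163746, p(111)=679903203, p(112)=761002156, p(113)=851376628, p(114)=952050665, p(115)=1064144451, p(116)=1188908248, p(117)=1327710076, p(118)=1482074143, p(119)=1653668665, p(120)=1844349560, p(121)=2056148051, p(122)=2291320912, p(123)=2552338241, p(124)=2841940500, p(125)=3163127352, p(126)=3519222692, p(127)=3913864295, p(128)=4351078600, p(129)=4835271870, p(130)=5371315400, p(131)=5964539504, p(132)=6620830889, p(133)=7346629512, p(134)=8149040695, p(135)=9035836076.
Final step: p(136) = p(135) + p(134) - p(131) - p(129) + p(124) + p(121) - p(114) - p(110) + p(101) + p(96) - p(85) - p(79) + p(66) + p(59) - p(44) - p(36) + p(19) + p(10)
= 9035836076 + 8149040695 - 5964539504 - 4835271870 + 2841940500 + 2056148051 - 952050665 - 607163746 + 214481126 + 118114304 - 30167357 - 13848650 + 2323520 + 831820 - 75175 - 17977 + 490 + 42
= 10015581680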